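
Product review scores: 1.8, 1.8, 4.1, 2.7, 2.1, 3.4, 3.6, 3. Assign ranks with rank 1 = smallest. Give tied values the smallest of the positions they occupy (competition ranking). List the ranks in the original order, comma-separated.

1, 1, 8, 4, 3, 6, 7, 5

Sorted (ascending): 1.8, 1.8, 2.1, 2.7, 3, 3.4, 3.6, 4.1
The 2 values of 1.8 occupy positions 1–2 → each gets rank 1.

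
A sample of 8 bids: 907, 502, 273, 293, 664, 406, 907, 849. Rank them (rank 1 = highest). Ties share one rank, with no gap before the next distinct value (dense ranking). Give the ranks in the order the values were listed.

1, 4, 7, 6, 3, 5, 1, 2

Sorted (descending): 907, 907, 849, 664, 502, 406, 293, 273
The 2 values of 907 share dense rank 1.
Remaining distinct values take the next consecutive integers.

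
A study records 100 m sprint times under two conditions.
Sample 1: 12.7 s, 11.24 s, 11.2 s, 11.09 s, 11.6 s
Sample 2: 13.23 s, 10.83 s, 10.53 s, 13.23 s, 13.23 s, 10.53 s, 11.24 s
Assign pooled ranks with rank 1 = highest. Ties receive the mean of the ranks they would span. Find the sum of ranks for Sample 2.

45.5

Sorted (descending): 13.23, 13.23, 13.23, 12.7, 11.6, 11.24, 11.24, 11.2, 11.09, 10.83, 10.53, 10.53
The 3 values of 13.23 occupy positions 1–3 → average rank 2.
The 2 values of 11.24 occupy positions 6–7 → average rank (6+7)/2 = 6.5.
The 2 values of 10.53 occupy positions 11–12 → average rank (11+12)/2 = 11.5.
Sample 2 values → pooled ranks: 13.23→2, 10.83→10, 10.53→11.5, 13.23→2, 13.23→2, 10.53→11.5, 11.24→6.5
Rank sum = 2 + 10 + 11.5 + 2 + 2 + 11.5 + 6.5 = 45.5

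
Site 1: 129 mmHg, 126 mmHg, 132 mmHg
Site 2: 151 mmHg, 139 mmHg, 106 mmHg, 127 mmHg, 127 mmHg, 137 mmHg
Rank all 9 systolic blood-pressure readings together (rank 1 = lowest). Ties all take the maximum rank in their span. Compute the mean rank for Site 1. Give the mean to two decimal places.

4.33

Sorted (ascending): 106, 126, 127, 127, 129, 132, 137, 139, 151
The 2 values of 127 occupy positions 3–4 → each gets rank 4.
Site 1 values → pooled ranks: 129→5, 126→2, 132→6
Mean rank = (5 + 2 + 6) / 3 = 4.33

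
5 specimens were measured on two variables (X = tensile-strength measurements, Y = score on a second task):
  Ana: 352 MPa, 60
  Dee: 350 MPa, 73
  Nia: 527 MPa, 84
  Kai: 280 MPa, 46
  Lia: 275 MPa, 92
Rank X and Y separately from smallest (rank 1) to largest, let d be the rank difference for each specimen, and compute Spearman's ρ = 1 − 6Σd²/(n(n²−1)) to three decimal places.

-0.100

Ranks of variable 1: 4, 3, 5, 2, 1
Ranks of variable 2: 2, 3, 4, 1, 5
d = r₁ − r₂: 2, 0, 1, 1, -4
d²: 4, 0, 1, 1, 16; Σd² = 22
ρ = 1 − 6·22/(5·24) = 1 − 132/120 = -0.100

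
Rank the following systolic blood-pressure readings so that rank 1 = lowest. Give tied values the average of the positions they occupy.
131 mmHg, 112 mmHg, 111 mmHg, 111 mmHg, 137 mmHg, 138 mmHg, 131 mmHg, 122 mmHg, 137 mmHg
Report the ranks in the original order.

5.5, 3, 1.5, 1.5, 7.5, 9, 5.5, 4, 7.5

Sorted (ascending): 111, 111, 112, 122, 131, 131, 137, 137, 138
The 2 values of 111 occupy positions 1–2 → average rank (1+2)/2 = 1.5.
The 2 values of 131 occupy positions 5–6 → average rank (5+6)/2 = 5.5.
The 2 values of 137 occupy positions 7–8 → average rank (7+8)/2 = 7.5.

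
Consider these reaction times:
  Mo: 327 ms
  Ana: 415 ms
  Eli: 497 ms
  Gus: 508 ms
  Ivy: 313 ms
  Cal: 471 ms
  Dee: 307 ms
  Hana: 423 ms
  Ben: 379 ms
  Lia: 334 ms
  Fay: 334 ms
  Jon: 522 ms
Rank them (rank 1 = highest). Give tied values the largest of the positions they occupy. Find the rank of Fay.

Sorted (descending): 522, 508, 497, 471, 423, 415, 379, 334, 334, 327, 313, 307
The 2 values of 334 occupy positions 8–9 → each gets rank 9.
Fay has value 334 ms → rank 9.

9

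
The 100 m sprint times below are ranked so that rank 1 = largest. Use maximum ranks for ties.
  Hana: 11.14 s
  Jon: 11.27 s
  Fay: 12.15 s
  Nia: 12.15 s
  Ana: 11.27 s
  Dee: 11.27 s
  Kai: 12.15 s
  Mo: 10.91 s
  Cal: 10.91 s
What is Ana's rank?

Sorted (descending): 12.15, 12.15, 12.15, 11.27, 11.27, 11.27, 11.14, 10.91, 10.91
The 3 values of 12.15 occupy positions 1–3 → each gets rank 3.
The 3 values of 11.27 occupy positions 4–6 → each gets rank 6.
The 2 values of 10.91 occupy positions 8–9 → each gets rank 9.
Ana has value 11.27 s → rank 6.

6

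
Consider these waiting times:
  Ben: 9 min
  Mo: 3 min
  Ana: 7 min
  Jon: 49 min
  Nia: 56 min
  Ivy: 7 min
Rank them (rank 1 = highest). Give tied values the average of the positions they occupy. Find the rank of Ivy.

Sorted (descending): 56, 49, 9, 7, 7, 3
The 2 values of 7 occupy positions 4–5 → average rank (4+5)/2 = 4.5.
Ivy has value 7 min → rank 4.5.

4.5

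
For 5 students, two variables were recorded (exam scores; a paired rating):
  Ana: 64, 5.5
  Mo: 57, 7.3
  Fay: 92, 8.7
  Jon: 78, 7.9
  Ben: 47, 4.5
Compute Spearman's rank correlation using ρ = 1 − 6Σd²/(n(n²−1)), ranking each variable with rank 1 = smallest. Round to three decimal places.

Ranks of variable 1: 3, 2, 5, 4, 1
Ranks of variable 2: 2, 3, 5, 4, 1
d = r₁ − r₂: 1, -1, 0, 0, 0
d²: 1, 1, 0, 0, 0; Σd² = 2
ρ = 1 − 6·2/(5·24) = 1 − 12/120 = 0.900

0.900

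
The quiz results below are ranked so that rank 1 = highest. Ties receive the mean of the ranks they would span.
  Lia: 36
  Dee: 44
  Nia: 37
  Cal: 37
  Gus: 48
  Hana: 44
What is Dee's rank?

Sorted (descending): 48, 44, 44, 37, 37, 36
The 2 values of 44 occupy positions 2–3 → average rank (2+3)/2 = 2.5.
The 2 values of 37 occupy positions 4–5 → average rank (4+5)/2 = 4.5.
Dee has value 44 → rank 2.5.

2.5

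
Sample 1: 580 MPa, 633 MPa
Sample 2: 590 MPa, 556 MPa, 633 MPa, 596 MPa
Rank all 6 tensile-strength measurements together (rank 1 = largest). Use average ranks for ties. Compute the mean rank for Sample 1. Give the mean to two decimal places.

3.25

Sorted (descending): 633, 633, 596, 590, 580, 556
The 2 values of 633 occupy positions 1–2 → average rank (1+2)/2 = 1.5.
Sample 1 values → pooled ranks: 580→5, 633→1.5
Mean rank = (5 + 1.5) / 2 = 3.25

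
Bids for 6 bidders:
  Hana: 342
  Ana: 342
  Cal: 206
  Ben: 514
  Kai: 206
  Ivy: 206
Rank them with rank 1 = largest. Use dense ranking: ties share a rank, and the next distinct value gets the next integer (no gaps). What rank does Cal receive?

Sorted (descending): 514, 342, 342, 206, 206, 206
The 2 values of 342 share dense rank 2.
The 3 values of 206 share dense rank 3.
Remaining distinct values take the next consecutive integers.
Cal has value 206 → rank 3.

3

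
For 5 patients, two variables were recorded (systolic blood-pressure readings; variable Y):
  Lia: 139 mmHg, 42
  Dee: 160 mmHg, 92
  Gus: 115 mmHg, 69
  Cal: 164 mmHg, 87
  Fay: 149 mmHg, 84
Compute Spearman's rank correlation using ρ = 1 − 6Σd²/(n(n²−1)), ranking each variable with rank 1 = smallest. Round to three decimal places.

Ranks of variable 1: 2, 4, 1, 5, 3
Ranks of variable 2: 1, 5, 2, 4, 3
d = r₁ − r₂: 1, -1, -1, 1, 0
d²: 1, 1, 1, 1, 0; Σd² = 4
ρ = 1 − 6·4/(5·24) = 1 − 24/120 = 0.800

0.800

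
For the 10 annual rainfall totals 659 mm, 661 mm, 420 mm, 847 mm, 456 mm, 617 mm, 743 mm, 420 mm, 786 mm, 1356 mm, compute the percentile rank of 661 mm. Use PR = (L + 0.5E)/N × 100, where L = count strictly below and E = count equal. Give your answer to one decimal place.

N = 10.
Strictly below 661: 5. Equal to 661: 1.
PR = (5 + 0.5·1)/10 × 100 = 55.0

55.0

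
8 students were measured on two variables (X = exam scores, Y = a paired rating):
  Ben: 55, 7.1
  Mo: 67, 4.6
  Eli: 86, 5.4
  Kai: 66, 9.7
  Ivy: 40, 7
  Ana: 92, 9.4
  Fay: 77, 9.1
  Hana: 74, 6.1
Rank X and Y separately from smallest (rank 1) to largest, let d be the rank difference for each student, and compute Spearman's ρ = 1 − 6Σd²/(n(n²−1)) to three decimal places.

0.024

Ranks of variable 1: 2, 4, 7, 3, 1, 8, 6, 5
Ranks of variable 2: 5, 1, 2, 8, 4, 7, 6, 3
d = r₁ − r₂: -3, 3, 5, -5, -3, 1, 0, 2
d²: 9, 9, 25, 25, 9, 1, 0, 4; Σd² = 82
ρ = 1 − 6·82/(8·63) = 1 − 492/504 = 0.024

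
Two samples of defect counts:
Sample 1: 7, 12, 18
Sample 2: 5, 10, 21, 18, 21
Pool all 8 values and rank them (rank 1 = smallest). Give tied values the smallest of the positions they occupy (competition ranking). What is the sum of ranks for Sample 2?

23

Sorted (ascending): 5, 7, 10, 12, 18, 18, 21, 21
The 2 values of 18 occupy positions 5–6 → each gets rank 5.
The 2 values of 21 occupy positions 7–8 → each gets rank 7.
Sample 2 values → pooled ranks: 5→1, 10→3, 21→7, 18→5, 21→7
Rank sum = 1 + 3 + 7 + 5 + 7 = 23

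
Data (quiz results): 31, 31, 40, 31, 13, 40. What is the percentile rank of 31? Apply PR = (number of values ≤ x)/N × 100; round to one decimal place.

66.7

N = 6.
Strictly below 31: 1. Equal to 31: 3.
PR = 4/6 × 100 = 66.7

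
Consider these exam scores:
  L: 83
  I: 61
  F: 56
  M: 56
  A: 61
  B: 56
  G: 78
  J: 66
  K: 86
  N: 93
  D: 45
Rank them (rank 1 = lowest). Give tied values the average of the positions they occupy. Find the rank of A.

Sorted (ascending): 45, 56, 56, 56, 61, 61, 66, 78, 83, 86, 93
The 3 values of 56 occupy positions 2–4 → average rank 3.
The 2 values of 61 occupy positions 5–6 → average rank (5+6)/2 = 5.5.
A has value 61 → rank 5.5.

5.5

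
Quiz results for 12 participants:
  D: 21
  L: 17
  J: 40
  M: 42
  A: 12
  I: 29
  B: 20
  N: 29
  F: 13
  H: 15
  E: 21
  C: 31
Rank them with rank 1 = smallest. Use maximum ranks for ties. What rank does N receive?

Sorted (ascending): 12, 13, 15, 17, 20, 21, 21, 29, 29, 31, 40, 42
The 2 values of 21 occupy positions 6–7 → each gets rank 7.
The 2 values of 29 occupy positions 8–9 → each gets rank 9.
N has value 29 → rank 9.

9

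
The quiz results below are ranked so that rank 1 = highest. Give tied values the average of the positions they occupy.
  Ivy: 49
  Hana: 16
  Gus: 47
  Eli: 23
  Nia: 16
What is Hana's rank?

4.5

Sorted (descending): 49, 47, 23, 16, 16
The 2 values of 16 occupy positions 4–5 → average rank (4+5)/2 = 4.5.
Hana has value 16 → rank 4.5.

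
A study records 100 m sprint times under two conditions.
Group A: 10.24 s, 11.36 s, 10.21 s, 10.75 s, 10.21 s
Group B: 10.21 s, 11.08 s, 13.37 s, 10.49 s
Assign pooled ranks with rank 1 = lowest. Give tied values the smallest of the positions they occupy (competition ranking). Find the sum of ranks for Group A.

20

Sorted (ascending): 10.21, 10.21, 10.21, 10.24, 10.49, 10.75, 11.08, 11.36, 13.37
The 3 values of 10.21 occupy positions 1–3 → each gets rank 1.
Group A values → pooled ranks: 10.24→4, 11.36→8, 10.21→1, 10.75→6, 10.21→1
Rank sum = 4 + 8 + 1 + 6 + 1 = 20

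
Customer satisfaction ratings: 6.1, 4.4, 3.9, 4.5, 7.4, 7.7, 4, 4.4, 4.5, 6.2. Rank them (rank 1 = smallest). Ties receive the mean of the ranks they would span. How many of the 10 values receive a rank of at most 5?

Sorted (ascending): 3.9, 4, 4.4, 4.4, 4.5, 4.5, 6.1, 6.2, 7.4, 7.7
The 2 values of 4.4 occupy positions 3–4 → average rank (3+4)/2 = 3.5.
The 2 values of 4.5 occupy positions 5–6 → average rank (5+6)/2 = 5.5.
Ranks ≤ 5: {1, 2, 3.5, 3.5} → 4 values.

4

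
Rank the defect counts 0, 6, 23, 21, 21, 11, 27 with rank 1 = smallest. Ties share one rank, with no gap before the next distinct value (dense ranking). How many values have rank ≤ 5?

6

Sorted (ascending): 0, 6, 11, 21, 21, 23, 27
The 2 values of 21 share dense rank 4.
Remaining distinct values take the next consecutive integers.
Ranks ≤ 5: {1, 2, 3, 4, 4, 5} → 6 values.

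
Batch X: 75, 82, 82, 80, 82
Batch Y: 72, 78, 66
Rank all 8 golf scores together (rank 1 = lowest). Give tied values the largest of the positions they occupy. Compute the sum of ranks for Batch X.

32

Sorted (ascending): 66, 72, 75, 78, 80, 82, 82, 82
The 3 values of 82 occupy positions 6–8 → each gets rank 8.
Batch X values → pooled ranks: 75→3, 82→8, 82→8, 80→5, 82→8
Rank sum = 3 + 8 + 8 + 5 + 8 = 32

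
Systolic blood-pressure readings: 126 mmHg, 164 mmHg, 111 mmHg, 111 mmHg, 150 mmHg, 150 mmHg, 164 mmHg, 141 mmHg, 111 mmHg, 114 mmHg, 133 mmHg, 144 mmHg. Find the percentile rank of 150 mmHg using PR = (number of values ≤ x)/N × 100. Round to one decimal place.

N = 12.
Strictly below 150: 8. Equal to 150: 2.
PR = 10/12 × 100 = 83.3

83.3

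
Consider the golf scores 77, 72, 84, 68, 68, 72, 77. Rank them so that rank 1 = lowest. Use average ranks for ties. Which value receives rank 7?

84

Sorted (ascending): 68, 68, 72, 72, 77, 77, 84
The 2 values of 68 occupy positions 1–2 → average rank (1+2)/2 = 1.5.
The 2 values of 72 occupy positions 3–4 → average rank (3+4)/2 = 3.5.
The 2 values of 77 occupy positions 5–6 → average rank (5+6)/2 = 5.5.
Rank 7 → value 84.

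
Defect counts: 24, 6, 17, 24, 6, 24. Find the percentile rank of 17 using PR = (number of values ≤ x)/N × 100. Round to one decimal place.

N = 6.
Strictly below 17: 2. Equal to 17: 1.
PR = 3/6 × 100 = 50.0

50.0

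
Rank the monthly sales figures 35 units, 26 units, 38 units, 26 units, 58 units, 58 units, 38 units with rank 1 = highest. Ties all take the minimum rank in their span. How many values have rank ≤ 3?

Sorted (descending): 58, 58, 38, 38, 35, 26, 26
The 2 values of 58 occupy positions 1–2 → each gets rank 1.
The 2 values of 38 occupy positions 3–4 → each gets rank 3.
The 2 values of 26 occupy positions 6–7 → each gets rank 6.
Ranks ≤ 3: {1, 1, 3, 3} → 4 values.

4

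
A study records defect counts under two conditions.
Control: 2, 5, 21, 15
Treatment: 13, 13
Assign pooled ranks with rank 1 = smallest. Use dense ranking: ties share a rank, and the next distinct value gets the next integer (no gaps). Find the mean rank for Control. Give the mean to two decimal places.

Sorted (ascending): 2, 5, 13, 13, 15, 21
The 2 values of 13 share dense rank 3.
Remaining distinct values take the next consecutive integers.
Control values → pooled ranks: 2→1, 5→2, 21→5, 15→4
Mean rank = (1 + 2 + 5 + 4) / 4 = 3.00

3.00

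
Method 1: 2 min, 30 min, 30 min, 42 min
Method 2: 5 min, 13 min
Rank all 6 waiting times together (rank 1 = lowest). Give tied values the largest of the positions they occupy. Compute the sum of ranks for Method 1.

17

Sorted (ascending): 2, 5, 13, 30, 30, 42
The 2 values of 30 occupy positions 4–5 → each gets rank 5.
Method 1 values → pooled ranks: 2→1, 30→5, 30→5, 42→6
Rank sum = 1 + 5 + 5 + 6 = 17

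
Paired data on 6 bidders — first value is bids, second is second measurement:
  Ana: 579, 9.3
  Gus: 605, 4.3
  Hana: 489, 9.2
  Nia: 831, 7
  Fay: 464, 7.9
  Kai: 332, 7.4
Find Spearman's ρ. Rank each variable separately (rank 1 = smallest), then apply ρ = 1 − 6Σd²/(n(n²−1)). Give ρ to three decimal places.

-0.371

Ranks of variable 1: 4, 5, 3, 6, 2, 1
Ranks of variable 2: 6, 1, 5, 2, 4, 3
d = r₁ − r₂: -2, 4, -2, 4, -2, -2
d²: 4, 16, 4, 16, 4, 4; Σd² = 48
ρ = 1 − 6·48/(6·35) = 1 − 288/210 = -0.371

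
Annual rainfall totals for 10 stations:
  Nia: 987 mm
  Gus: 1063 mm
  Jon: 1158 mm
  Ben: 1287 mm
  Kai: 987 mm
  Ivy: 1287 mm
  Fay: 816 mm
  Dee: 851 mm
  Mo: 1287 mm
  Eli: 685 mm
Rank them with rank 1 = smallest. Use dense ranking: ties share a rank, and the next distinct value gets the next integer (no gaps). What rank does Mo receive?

Sorted (ascending): 685, 816, 851, 987, 987, 1063, 1158, 1287, 1287, 1287
The 2 values of 987 share dense rank 4.
The 3 values of 1287 share dense rank 7.
Remaining distinct values take the next consecutive integers.
Mo has value 1287 mm → rank 7.

7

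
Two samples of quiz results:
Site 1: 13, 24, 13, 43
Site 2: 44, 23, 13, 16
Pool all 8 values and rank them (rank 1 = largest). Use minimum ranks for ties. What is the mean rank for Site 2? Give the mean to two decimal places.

4.00

Sorted (descending): 44, 43, 24, 23, 16, 13, 13, 13
The 3 values of 13 occupy positions 6–8 → each gets rank 6.
Site 2 values → pooled ranks: 44→1, 23→4, 13→6, 16→5
Mean rank = (1 + 4 + 6 + 5) / 4 = 4.00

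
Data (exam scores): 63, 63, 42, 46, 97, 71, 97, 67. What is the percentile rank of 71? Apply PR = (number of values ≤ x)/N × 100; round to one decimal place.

N = 8.
Strictly below 71: 5. Equal to 71: 1.
PR = 6/8 × 100 = 75.0

75.0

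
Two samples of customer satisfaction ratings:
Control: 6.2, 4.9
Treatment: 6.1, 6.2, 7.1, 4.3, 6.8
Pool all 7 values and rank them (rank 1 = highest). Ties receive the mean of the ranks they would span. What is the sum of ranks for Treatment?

18.5

Sorted (descending): 7.1, 6.8, 6.2, 6.2, 6.1, 4.9, 4.3
The 2 values of 6.2 occupy positions 3–4 → average rank (3+4)/2 = 3.5.
Treatment values → pooled ranks: 6.1→5, 6.2→3.5, 7.1→1, 4.3→7, 6.8→2
Rank sum = 5 + 3.5 + 1 + 7 + 2 = 18.5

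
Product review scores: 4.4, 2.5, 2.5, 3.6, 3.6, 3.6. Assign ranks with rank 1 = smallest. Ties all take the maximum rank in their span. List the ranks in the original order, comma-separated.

Sorted (ascending): 2.5, 2.5, 3.6, 3.6, 3.6, 4.4
The 2 values of 2.5 occupy positions 1–2 → each gets rank 2.
The 3 values of 3.6 occupy positions 3–5 → each gets rank 5.

6, 2, 2, 5, 5, 5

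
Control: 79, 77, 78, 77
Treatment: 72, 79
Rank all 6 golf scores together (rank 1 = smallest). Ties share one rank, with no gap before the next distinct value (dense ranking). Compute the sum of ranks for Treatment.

5

Sorted (ascending): 72, 77, 77, 78, 79, 79
The 2 values of 77 share dense rank 2.
The 2 values of 79 share dense rank 4.
Remaining distinct values take the next consecutive integers.
Treatment values → pooled ranks: 72→1, 79→4
Rank sum = 1 + 4 = 5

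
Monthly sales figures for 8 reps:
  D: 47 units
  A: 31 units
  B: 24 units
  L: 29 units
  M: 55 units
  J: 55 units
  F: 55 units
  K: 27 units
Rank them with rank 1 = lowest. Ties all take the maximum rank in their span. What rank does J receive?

Sorted (ascending): 24, 27, 29, 31, 47, 55, 55, 55
The 3 values of 55 occupy positions 6–8 → each gets rank 8.
J has value 55 units → rank 8.

8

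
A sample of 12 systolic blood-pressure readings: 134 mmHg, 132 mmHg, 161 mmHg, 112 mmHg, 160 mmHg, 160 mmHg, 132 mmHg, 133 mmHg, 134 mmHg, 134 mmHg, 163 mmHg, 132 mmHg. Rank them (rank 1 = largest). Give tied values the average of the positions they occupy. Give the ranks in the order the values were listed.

Sorted (descending): 163, 161, 160, 160, 134, 134, 134, 133, 132, 132, 132, 112
The 2 values of 160 occupy positions 3–4 → average rank (3+4)/2 = 3.5.
The 3 values of 134 occupy positions 5–7 → average rank 6.
The 3 values of 132 occupy positions 9–11 → average rank 10.

6, 10, 2, 12, 3.5, 3.5, 10, 8, 6, 6, 1, 10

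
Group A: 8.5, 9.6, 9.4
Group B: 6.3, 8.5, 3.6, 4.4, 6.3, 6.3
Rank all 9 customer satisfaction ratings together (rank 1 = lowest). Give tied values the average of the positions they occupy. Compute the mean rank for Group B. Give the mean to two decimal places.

Sorted (ascending): 3.6, 4.4, 6.3, 6.3, 6.3, 8.5, 8.5, 9.4, 9.6
The 3 values of 6.3 occupy positions 3–5 → average rank 4.
The 2 values of 8.5 occupy positions 6–7 → average rank (6+7)/2 = 6.5.
Group B values → pooled ranks: 6.3→4, 8.5→6.5, 3.6→1, 4.4→2, 6.3→4, 6.3→4
Mean rank = (4 + 6.5 + 1 + 2 + 4 + 4) / 6 = 3.58

3.58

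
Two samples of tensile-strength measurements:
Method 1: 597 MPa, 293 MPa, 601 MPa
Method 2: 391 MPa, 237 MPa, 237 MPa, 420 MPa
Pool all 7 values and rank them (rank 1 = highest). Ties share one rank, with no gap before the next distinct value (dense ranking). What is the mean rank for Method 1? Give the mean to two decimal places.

Sorted (descending): 601, 597, 420, 391, 293, 237, 237
The 2 values of 237 share dense rank 6.
Remaining distinct values take the next consecutive integers.
Method 1 values → pooled ranks: 597→2, 293→5, 601→1
Mean rank = (2 + 5 + 1) / 3 = 2.67

2.67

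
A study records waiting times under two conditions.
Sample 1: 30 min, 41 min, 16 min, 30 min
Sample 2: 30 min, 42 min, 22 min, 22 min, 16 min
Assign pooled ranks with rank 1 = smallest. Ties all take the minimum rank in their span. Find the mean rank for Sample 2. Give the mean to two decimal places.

Sorted (ascending): 16, 16, 22, 22, 30, 30, 30, 41, 42
The 2 values of 16 occupy positions 1–2 → each gets rank 1.
The 2 values of 22 occupy positions 3–4 → each gets rank 3.
The 3 values of 30 occupy positions 5–7 → each gets rank 5.
Sample 2 values → pooled ranks: 30→5, 42→9, 22→3, 22→3, 16→1
Mean rank = (5 + 9 + 3 + 3 + 1) / 5 = 4.20

4.20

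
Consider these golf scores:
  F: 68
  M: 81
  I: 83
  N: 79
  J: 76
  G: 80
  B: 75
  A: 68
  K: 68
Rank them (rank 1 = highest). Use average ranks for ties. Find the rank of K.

Sorted (descending): 83, 81, 80, 79, 76, 75, 68, 68, 68
The 3 values of 68 occupy positions 7–9 → average rank 8.
K has value 68 → rank 8.

8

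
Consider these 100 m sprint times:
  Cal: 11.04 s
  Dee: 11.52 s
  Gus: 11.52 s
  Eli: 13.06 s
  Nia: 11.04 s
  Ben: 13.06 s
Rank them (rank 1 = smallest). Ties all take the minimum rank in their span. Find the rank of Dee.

Sorted (ascending): 11.04, 11.04, 11.52, 11.52, 13.06, 13.06
The 2 values of 11.04 occupy positions 1–2 → each gets rank 1.
The 2 values of 11.52 occupy positions 3–4 → each gets rank 3.
The 2 values of 13.06 occupy positions 5–6 → each gets rank 5.
Dee has value 11.52 s → rank 3.

3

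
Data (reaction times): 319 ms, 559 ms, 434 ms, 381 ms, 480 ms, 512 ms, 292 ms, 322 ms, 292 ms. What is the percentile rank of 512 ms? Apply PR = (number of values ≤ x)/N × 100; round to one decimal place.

88.9

N = 9.
Strictly below 512: 7. Equal to 512: 1.
PR = 8/9 × 100 = 88.9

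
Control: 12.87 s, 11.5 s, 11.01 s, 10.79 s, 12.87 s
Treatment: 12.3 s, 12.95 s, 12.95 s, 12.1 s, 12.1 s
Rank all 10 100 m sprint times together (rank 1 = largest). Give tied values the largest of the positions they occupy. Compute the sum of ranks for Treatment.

Sorted (descending): 12.95, 12.95, 12.87, 12.87, 12.3, 12.1, 12.1, 11.5, 11.01, 10.79
The 2 values of 12.95 occupy positions 1–2 → each gets rank 2.
The 2 values of 12.87 occupy positions 3–4 → each gets rank 4.
The 2 values of 12.1 occupy positions 6–7 → each gets rank 7.
Treatment values → pooled ranks: 12.3→5, 12.95→2, 12.95→2, 12.1→7, 12.1→7
Rank sum = 5 + 2 + 2 + 7 + 7 = 23

23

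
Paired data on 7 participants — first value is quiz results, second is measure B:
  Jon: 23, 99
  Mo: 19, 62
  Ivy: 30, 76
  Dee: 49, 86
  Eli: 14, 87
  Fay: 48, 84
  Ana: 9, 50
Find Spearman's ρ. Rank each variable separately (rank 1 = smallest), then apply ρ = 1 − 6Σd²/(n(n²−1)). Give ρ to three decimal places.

Ranks of variable 1: 4, 3, 5, 7, 2, 6, 1
Ranks of variable 2: 7, 2, 3, 5, 6, 4, 1
d = r₁ − r₂: -3, 1, 2, 2, -4, 2, 0
d²: 9, 1, 4, 4, 16, 4, 0; Σd² = 38
ρ = 1 − 6·38/(7·48) = 1 − 228/336 = 0.321

0.321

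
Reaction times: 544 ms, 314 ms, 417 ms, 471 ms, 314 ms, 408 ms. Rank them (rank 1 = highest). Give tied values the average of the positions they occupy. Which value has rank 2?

Sorted (descending): 544, 471, 417, 408, 314, 314
The 2 values of 314 occupy positions 5–6 → average rank (5+6)/2 = 5.5.
Rank 2 → value 471.

471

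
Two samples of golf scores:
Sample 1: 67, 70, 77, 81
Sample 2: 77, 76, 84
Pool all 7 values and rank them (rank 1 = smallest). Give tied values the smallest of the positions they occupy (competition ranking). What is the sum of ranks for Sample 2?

14

Sorted (ascending): 67, 70, 76, 77, 77, 81, 84
The 2 values of 77 occupy positions 4–5 → each gets rank 4.
Sample 2 values → pooled ranks: 77→4, 76→3, 84→7
Rank sum = 4 + 3 + 7 = 14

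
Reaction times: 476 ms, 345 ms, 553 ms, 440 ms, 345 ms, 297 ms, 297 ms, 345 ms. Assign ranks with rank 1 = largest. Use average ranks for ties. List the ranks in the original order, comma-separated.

2, 5, 1, 3, 5, 7.5, 7.5, 5

Sorted (descending): 553, 476, 440, 345, 345, 345, 297, 297
The 3 values of 345 occupy positions 4–6 → average rank 5.
The 2 values of 297 occupy positions 7–8 → average rank (7+8)/2 = 7.5.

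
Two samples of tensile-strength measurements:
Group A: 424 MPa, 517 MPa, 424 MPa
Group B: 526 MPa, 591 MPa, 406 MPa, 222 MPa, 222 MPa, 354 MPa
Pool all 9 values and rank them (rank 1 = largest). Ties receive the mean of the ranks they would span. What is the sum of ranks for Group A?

12

Sorted (descending): 591, 526, 517, 424, 424, 406, 354, 222, 222
The 2 values of 424 occupy positions 4–5 → average rank (4+5)/2 = 4.5.
The 2 values of 222 occupy positions 8–9 → average rank (8+9)/2 = 8.5.
Group A values → pooled ranks: 424→4.5, 517→3, 424→4.5
Rank sum = 4.5 + 3 + 4.5 = 12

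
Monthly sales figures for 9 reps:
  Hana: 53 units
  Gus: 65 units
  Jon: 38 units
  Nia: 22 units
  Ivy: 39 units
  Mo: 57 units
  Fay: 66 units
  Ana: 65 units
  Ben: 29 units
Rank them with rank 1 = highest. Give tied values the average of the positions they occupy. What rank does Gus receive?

Sorted (descending): 66, 65, 65, 57, 53, 39, 38, 29, 22
The 2 values of 65 occupy positions 2–3 → average rank (2+3)/2 = 2.5.
Gus has value 65 units → rank 2.5.

2.5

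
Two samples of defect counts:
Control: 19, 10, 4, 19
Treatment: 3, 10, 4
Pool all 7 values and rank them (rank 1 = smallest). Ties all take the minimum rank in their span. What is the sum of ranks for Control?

Sorted (ascending): 3, 4, 4, 10, 10, 19, 19
The 2 values of 4 occupy positions 2–3 → each gets rank 2.
The 2 values of 10 occupy positions 4–5 → each gets rank 4.
The 2 values of 19 occupy positions 6–7 → each gets rank 6.
Control values → pooled ranks: 19→6, 10→4, 4→2, 19→6
Rank sum = 6 + 4 + 2 + 6 = 18

18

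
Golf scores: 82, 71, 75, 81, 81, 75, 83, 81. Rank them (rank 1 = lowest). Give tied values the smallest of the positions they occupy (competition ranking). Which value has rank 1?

71

Sorted (ascending): 71, 75, 75, 81, 81, 81, 82, 83
The 2 values of 75 occupy positions 2–3 → each gets rank 2.
The 3 values of 81 occupy positions 4–6 → each gets rank 4.
Rank 1 → value 71.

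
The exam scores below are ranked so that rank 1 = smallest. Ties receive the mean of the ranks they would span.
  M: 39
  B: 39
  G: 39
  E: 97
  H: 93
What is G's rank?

Sorted (ascending): 39, 39, 39, 93, 97
The 3 values of 39 occupy positions 1–3 → average rank 2.
G has value 39 → rank 2.

2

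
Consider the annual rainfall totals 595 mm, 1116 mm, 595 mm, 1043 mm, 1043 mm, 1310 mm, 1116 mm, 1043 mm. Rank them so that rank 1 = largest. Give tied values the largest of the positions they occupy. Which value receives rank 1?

Sorted (descending): 1310, 1116, 1116, 1043, 1043, 1043, 595, 595
The 2 values of 1116 occupy positions 2–3 → each gets rank 3.
The 3 values of 1043 occupy positions 4–6 → each gets rank 6.
The 2 values of 595 occupy positions 7–8 → each gets rank 8.
Rank 1 → value 1310.

1310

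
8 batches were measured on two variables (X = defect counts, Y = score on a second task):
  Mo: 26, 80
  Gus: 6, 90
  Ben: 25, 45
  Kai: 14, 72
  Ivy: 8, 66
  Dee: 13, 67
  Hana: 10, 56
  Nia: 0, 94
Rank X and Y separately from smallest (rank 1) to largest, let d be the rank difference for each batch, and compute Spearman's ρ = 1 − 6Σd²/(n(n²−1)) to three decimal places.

Ranks of variable 1: 8, 2, 7, 6, 3, 5, 4, 1
Ranks of variable 2: 6, 7, 1, 5, 3, 4, 2, 8
d = r₁ − r₂: 2, -5, 6, 1, 0, 1, 2, -7
d²: 4, 25, 36, 1, 0, 1, 4, 49; Σd² = 120
ρ = 1 − 6·120/(8·63) = 1 − 720/504 = -0.429

-0.429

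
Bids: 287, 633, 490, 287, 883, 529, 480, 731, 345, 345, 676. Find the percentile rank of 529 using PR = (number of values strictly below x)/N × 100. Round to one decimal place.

54.5

N = 11.
Strictly below 529: 6. Equal to 529: 1.
PR = 6/11 × 100 = 54.5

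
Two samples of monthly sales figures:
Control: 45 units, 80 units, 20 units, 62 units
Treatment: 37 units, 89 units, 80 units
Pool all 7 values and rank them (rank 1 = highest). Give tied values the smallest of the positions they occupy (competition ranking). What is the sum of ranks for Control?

18

Sorted (descending): 89, 80, 80, 62, 45, 37, 20
The 2 values of 80 occupy positions 2–3 → each gets rank 2.
Control values → pooled ranks: 45→5, 80→2, 20→7, 62→4
Rank sum = 5 + 2 + 7 + 4 = 18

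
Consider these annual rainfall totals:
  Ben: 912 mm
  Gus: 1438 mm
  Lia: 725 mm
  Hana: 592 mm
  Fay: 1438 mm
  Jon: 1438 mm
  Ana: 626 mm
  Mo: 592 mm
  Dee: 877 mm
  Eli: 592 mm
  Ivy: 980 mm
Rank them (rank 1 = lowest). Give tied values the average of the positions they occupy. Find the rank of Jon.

Sorted (ascending): 592, 592, 592, 626, 725, 877, 912, 980, 1438, 1438, 1438
The 3 values of 592 occupy positions 1–3 → average rank 2.
The 3 values of 1438 occupy positions 9–11 → average rank 10.
Jon has value 1438 mm → rank 10.

10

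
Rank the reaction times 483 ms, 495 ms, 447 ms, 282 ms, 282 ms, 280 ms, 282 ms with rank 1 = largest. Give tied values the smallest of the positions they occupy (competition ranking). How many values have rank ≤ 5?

Sorted (descending): 495, 483, 447, 282, 282, 282, 280
The 3 values of 282 occupy positions 4–6 → each gets rank 4.
Ranks ≤ 5: {1, 2, 3, 4, 4, 4} → 6 values.

6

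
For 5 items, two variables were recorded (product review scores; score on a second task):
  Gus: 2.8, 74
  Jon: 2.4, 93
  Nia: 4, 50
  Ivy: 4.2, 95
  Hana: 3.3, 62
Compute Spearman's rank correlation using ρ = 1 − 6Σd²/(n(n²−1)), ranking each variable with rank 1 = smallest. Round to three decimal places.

0.000

Ranks of variable 1: 2, 1, 4, 5, 3
Ranks of variable 2: 3, 4, 1, 5, 2
d = r₁ − r₂: -1, -3, 3, 0, 1
d²: 1, 9, 9, 0, 1; Σd² = 20
ρ = 1 − 6·20/(5·24) = 1 − 120/120 = 0.000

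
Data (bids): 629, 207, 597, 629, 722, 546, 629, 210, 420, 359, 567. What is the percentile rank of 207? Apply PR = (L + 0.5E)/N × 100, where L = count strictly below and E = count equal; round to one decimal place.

N = 11.
Strictly below 207: 0. Equal to 207: 1.
PR = (0 + 0.5·1)/11 × 100 = 4.5

4.5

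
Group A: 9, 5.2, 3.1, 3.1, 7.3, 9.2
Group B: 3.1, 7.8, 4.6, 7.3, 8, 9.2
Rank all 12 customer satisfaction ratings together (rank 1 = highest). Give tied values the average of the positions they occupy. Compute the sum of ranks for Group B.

Sorted (descending): 9.2, 9.2, 9, 8, 7.8, 7.3, 7.3, 5.2, 4.6, 3.1, 3.1, 3.1
The 2 values of 9.2 occupy positions 1–2 → average rank (1+2)/2 = 1.5.
The 2 values of 7.3 occupy positions 6–7 → average rank (6+7)/2 = 6.5.
The 3 values of 3.1 occupy positions 10–12 → average rank 11.
Group B values → pooled ranks: 3.1→11, 7.8→5, 4.6→9, 7.3→6.5, 8→4, 9.2→1.5
Rank sum = 11 + 5 + 9 + 6.5 + 4 + 1.5 = 37

37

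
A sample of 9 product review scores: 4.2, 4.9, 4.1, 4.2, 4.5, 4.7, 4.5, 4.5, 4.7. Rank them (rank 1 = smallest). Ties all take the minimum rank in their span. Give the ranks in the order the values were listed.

2, 9, 1, 2, 4, 7, 4, 4, 7

Sorted (ascending): 4.1, 4.2, 4.2, 4.5, 4.5, 4.5, 4.7, 4.7, 4.9
The 2 values of 4.2 occupy positions 2–3 → each gets rank 2.
The 3 values of 4.5 occupy positions 4–6 → each gets rank 4.
The 2 values of 4.7 occupy positions 7–8 → each gets rank 7.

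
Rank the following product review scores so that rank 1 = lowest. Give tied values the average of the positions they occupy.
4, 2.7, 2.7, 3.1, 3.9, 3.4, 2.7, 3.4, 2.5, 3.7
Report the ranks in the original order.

10, 3, 3, 5, 9, 6.5, 3, 6.5, 1, 8

Sorted (ascending): 2.5, 2.7, 2.7, 2.7, 3.1, 3.4, 3.4, 3.7, 3.9, 4
The 3 values of 2.7 occupy positions 2–4 → average rank 3.
The 2 values of 3.4 occupy positions 6–7 → average rank (6+7)/2 = 6.5.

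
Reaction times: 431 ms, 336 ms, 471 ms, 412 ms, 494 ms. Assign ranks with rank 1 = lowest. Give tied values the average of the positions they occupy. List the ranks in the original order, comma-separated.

Sorted (ascending): 336, 412, 431, 471, 494
No ties — each value takes its position as its rank.

3, 1, 4, 2, 5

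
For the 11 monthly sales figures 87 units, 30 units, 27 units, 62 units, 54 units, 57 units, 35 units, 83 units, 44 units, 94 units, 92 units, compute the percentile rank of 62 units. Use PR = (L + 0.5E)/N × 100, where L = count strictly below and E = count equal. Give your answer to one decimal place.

N = 11.
Strictly below 62: 6. Equal to 62: 1.
PR = (6 + 0.5·1)/11 × 100 = 59.1

59.1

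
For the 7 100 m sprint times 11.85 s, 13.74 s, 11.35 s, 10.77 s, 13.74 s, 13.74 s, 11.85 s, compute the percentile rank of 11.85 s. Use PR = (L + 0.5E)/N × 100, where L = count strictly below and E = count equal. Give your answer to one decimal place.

N = 7.
Strictly below 11.85: 2. Equal to 11.85: 2.
PR = (2 + 0.5·2)/7 × 100 = 42.9

42.9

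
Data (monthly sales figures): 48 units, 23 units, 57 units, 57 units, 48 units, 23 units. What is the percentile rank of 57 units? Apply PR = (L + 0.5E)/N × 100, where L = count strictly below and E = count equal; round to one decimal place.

N = 6.
Strictly below 57: 4. Equal to 57: 2.
PR = (4 + 0.5·2)/6 × 100 = 83.3

83.3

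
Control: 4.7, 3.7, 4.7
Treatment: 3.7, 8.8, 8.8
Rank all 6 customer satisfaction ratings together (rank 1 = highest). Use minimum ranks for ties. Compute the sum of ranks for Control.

11

Sorted (descending): 8.8, 8.8, 4.7, 4.7, 3.7, 3.7
The 2 values of 8.8 occupy positions 1–2 → each gets rank 1.
The 2 values of 4.7 occupy positions 3–4 → each gets rank 3.
The 2 values of 3.7 occupy positions 5–6 → each gets rank 5.
Control values → pooled ranks: 4.7→3, 3.7→5, 4.7→3
Rank sum = 3 + 5 + 3 = 11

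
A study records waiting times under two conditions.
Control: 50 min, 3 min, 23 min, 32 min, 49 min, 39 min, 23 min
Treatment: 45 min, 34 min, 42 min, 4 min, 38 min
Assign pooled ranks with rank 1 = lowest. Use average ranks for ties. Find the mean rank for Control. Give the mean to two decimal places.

Sorted (ascending): 3, 4, 23, 23, 32, 34, 38, 39, 42, 45, 49, 50
The 2 values of 23 occupy positions 3–4 → average rank (3+4)/2 = 3.5.
Control values → pooled ranks: 50→12, 3→1, 23→3.5, 32→5, 49→11, 39→8, 23→3.5
Mean rank = (12 + 1 + 3.5 + 5 + 11 + 8 + 3.5) / 7 = 6.29

6.29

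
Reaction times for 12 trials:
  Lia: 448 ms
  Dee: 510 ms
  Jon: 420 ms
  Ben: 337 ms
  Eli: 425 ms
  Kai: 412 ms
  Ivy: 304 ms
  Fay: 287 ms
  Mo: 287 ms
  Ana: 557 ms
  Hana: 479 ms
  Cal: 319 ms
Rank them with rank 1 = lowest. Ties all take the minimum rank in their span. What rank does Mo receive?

Sorted (ascending): 287, 287, 304, 319, 337, 412, 420, 425, 448, 479, 510, 557
The 2 values of 287 occupy positions 1–2 → each gets rank 1.
Mo has value 287 ms → rank 1.

1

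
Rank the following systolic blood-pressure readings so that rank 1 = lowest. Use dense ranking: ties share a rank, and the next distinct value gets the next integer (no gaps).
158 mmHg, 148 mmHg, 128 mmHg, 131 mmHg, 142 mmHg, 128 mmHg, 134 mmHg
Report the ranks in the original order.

6, 5, 1, 2, 4, 1, 3

Sorted (ascending): 128, 128, 131, 134, 142, 148, 158
The 2 values of 128 share dense rank 1.
Remaining distinct values take the next consecutive integers.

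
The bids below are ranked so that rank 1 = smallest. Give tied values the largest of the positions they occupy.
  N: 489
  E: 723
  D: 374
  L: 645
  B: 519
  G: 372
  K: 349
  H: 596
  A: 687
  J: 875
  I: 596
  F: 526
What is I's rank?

8

Sorted (ascending): 349, 372, 374, 489, 519, 526, 596, 596, 645, 687, 723, 875
The 2 values of 596 occupy positions 7–8 → each gets rank 8.
I has value 596 → rank 8.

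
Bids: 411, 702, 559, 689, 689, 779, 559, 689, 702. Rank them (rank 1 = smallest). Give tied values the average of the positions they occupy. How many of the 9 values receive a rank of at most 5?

Sorted (ascending): 411, 559, 559, 689, 689, 689, 702, 702, 779
The 2 values of 559 occupy positions 2–3 → average rank (2+3)/2 = 2.5.
The 3 values of 689 occupy positions 4–6 → average rank 5.
The 2 values of 702 occupy positions 7–8 → average rank (7+8)/2 = 7.5.
Ranks ≤ 5: {1, 2.5, 2.5, 5, 5, 5} → 6 values.

6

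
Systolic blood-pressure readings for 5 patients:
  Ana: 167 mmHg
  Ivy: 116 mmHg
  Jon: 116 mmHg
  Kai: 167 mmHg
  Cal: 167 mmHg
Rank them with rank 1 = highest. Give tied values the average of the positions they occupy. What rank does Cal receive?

2

Sorted (descending): 167, 167, 167, 116, 116
The 3 values of 167 occupy positions 1–3 → average rank 2.
The 2 values of 116 occupy positions 4–5 → average rank (4+5)/2 = 4.5.
Cal has value 167 mmHg → rank 2.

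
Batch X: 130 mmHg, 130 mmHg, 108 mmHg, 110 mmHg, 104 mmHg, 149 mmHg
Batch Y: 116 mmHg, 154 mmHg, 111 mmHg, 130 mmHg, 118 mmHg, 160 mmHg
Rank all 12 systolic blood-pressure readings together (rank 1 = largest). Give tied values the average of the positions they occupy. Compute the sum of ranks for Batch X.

46

Sorted (descending): 160, 154, 149, 130, 130, 130, 118, 116, 111, 110, 108, 104
The 3 values of 130 occupy positions 4–6 → average rank 5.
Batch X values → pooled ranks: 130→5, 130→5, 108→11, 110→10, 104→12, 149→3
Rank sum = 5 + 5 + 11 + 10 + 12 + 3 = 46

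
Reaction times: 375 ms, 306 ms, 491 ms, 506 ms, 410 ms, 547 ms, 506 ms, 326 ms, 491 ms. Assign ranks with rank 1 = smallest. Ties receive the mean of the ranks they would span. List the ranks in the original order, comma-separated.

3, 1, 5.5, 7.5, 4, 9, 7.5, 2, 5.5

Sorted (ascending): 306, 326, 375, 410, 491, 491, 506, 506, 547
The 2 values of 491 occupy positions 5–6 → average rank (5+6)/2 = 5.5.
The 2 values of 506 occupy positions 7–8 → average rank (7+8)/2 = 7.5.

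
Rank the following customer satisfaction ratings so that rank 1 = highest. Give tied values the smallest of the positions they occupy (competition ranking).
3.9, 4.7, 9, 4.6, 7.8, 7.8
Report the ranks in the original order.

6, 4, 1, 5, 2, 2

Sorted (descending): 9, 7.8, 7.8, 4.7, 4.6, 3.9
The 2 values of 7.8 occupy positions 2–3 → each gets rank 2.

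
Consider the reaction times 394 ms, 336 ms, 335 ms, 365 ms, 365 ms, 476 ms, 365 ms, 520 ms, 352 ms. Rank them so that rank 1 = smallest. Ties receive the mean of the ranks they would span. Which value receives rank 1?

335

Sorted (ascending): 335, 336, 352, 365, 365, 365, 394, 476, 520
The 3 values of 365 occupy positions 4–6 → average rank 5.
Rank 1 → value 335.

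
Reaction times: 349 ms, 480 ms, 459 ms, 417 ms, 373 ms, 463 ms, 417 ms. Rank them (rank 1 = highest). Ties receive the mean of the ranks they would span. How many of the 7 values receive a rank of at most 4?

Sorted (descending): 480, 463, 459, 417, 417, 373, 349
The 2 values of 417 occupy positions 4–5 → average rank (4+5)/2 = 4.5.
Ranks ≤ 4: {1, 2, 3} → 3 values.

3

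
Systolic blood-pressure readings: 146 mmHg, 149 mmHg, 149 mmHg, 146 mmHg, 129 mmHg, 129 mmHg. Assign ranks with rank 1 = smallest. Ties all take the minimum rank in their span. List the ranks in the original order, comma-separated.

Sorted (ascending): 129, 129, 146, 146, 149, 149
The 2 values of 129 occupy positions 1–2 → each gets rank 1.
The 2 values of 146 occupy positions 3–4 → each gets rank 3.
The 2 values of 149 occupy positions 5–6 → each gets rank 5.

3, 5, 5, 3, 1, 1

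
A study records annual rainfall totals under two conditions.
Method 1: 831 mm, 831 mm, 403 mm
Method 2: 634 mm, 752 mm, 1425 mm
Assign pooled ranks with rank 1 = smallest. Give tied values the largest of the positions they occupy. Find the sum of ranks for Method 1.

Sorted (ascending): 403, 634, 752, 831, 831, 1425
The 2 values of 831 occupy positions 4–5 → each gets rank 5.
Method 1 values → pooled ranks: 831→5, 831→5, 403→1
Rank sum = 5 + 5 + 1 = 11

11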